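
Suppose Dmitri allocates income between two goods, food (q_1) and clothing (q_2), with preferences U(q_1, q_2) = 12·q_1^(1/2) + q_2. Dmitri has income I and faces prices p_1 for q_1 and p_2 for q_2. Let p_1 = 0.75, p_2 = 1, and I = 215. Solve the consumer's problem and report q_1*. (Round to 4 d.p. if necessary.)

q_1* = 64

Plugging in: q_1* = (6·1/0.75)² = 64.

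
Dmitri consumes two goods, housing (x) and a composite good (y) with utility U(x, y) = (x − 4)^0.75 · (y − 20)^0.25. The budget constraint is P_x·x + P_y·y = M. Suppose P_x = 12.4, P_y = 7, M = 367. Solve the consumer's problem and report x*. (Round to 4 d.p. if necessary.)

x* = 14.7298

MRS = 3·(y−20)/(x−4). Tangency with P_x/P_y gives y−20 = (1/3)·(P_x/P_y)·(x−4).
Substituting into the budget: x* = 4 + 0.75·(M − 4·P_x − 20·P_y)/P_x, and y* = 20 + 0.25·(…)/P_y.
Discretionary income = 367 − 4·12.4 − 20·7 = 177.4; x* = 4 + 0.75·177.4/12.4 = 14.7298.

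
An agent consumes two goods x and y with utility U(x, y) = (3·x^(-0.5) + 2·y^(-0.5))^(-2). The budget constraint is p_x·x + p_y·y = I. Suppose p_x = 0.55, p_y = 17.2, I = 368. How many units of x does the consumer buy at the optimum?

x* = 196.541

Substitute y = (y/x)·x into the budget: x* = I/(p_x + p_y·(y/x)).
Numerically y/x = 0.076883, so x* = 368/(0.55 + 17.2·0.076883) = 196.541.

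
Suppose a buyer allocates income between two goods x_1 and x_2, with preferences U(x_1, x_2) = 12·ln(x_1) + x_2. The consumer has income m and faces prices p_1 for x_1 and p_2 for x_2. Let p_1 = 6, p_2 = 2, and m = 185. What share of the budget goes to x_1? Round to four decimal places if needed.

At the given prices: x_1* = 12·2/6 = 4, and x_2* = 80.5.
Expenditure on x_1: 6·4 = 24; share = 0.1297.

share on x_1 = 0.1297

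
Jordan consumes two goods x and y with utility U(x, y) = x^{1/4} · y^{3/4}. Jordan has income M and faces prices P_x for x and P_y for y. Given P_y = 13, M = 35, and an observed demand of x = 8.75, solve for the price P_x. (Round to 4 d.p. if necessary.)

P_x = 1

Tangency: MRS = (1/3)·y/x = P_x/P_y.
Rearranging, P_y·y = 3·P_x·x. Substituting into the budget gives P_x·x·(1 + 3) = M.
Demand: x*(P_x,P_y,M) = 0.25·M/P_x and y* = 0.75·M/P_y.
Set x* = 8.75 in the demand function and solve for P_x: P_x = 1.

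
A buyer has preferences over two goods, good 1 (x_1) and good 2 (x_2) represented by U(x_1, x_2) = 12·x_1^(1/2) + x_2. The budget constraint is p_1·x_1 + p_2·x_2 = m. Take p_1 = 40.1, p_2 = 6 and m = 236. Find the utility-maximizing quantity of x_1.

x_1* = 0.806

Set MRS = p_1/p_2: 6·x_1^(−1/2) = p_1/p_2.
Thus x_1* = (6·p_2/p_1)² — independent of m — with the rest of income spent on x_2.
Plugging in: x_1* = (6·6/40.1)² = 0.806.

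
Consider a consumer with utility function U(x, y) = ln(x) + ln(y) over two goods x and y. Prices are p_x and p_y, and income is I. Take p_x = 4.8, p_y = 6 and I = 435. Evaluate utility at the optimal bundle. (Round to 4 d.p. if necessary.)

V = 7.404

The MRS is y/x. Set MRS = p_x/p_y.
So p_y·y = p_x·x; combined with the budget, a share 0.5 of income goes to x.
Demand: x*(p_x,p_y,I) = 0.5·I/p_x and y* = 0.5·I/p_y.
At p_x=4.8, p_y=6, I=435: x* = 0.5·435/4.8 = 45.3125, y* = 36.25.
Utility at the optimum: U(45.3125, 36.25) = 7.404.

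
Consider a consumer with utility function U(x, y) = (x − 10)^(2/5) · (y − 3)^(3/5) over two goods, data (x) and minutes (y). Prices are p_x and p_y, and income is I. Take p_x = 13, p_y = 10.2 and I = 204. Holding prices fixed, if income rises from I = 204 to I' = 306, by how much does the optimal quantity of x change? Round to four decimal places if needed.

Δx* = 3.1385

This is Cobb-Douglas in (x−10, y−3): tangency gives 0.4·p_y·(y−3) = 0.6·p_x·(x−10).
Substituting into the budget: x* = 10 + 0.4·(I − 10·p_x − 3·p_y)/p_x, and y* = 3 + 0.6·(…)/p_y.
Discretionary income = 204 − 10·13 − 3·10.2 = 43.4; x* = 10 + 0.4·43.4/13 = 11.3354.
At I' = 306: x* = 14.4738. Change: 14.4738 − 11.3354 = 3.1385.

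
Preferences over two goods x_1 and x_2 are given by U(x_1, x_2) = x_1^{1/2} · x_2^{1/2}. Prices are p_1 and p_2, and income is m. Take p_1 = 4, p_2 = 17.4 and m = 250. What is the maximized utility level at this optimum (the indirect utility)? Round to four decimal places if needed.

V = 14.9832

Tangency: MRS = x_2/x_1 = p_1/p_2.
So 0.5·p_2·x_2 = 0.5·p_1·x_1; combined with the budget, a share 0.5 of income goes to x_1.
Demand: x_1*(p_1,p_2,m) = 0.5·m/p_1 and x_2* = 0.5·m/p_2.
At p_1=4, p_2=17.4, m=250: x_1* = 0.5·250/4 = 31.25, x_2* = 7.1839.
Utility at the optimum: U(31.25, 7.1839) = 14.9832.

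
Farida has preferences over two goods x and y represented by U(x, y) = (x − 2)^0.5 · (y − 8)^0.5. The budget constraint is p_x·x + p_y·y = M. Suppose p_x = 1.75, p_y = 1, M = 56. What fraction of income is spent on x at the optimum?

share on x = 0.4598

This is Cobb-Douglas in (x−2, y−8): tangency gives 0.5·p_y·(y−8) = 0.5·p_x·(x−2).
Substituting into the budget: x* = 2 + 0.5·(M − 2·p_x − 8·p_y)/p_x, and y* = 8 + 0.5·(…)/p_y.
Discretionary income = 56 − 2·1.75 − 8·1 = 44.5; x* = 2 + 0.5·44.5/1.75 = 14.7143; y* = 8 + 0.5·44.5/1 = 30.25.
Expenditure on x: 1.75·14.7143 = 25.75; share = 0.4598.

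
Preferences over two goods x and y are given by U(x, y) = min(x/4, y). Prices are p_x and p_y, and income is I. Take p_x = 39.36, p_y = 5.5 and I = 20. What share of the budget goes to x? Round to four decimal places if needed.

share on x = 0.9662

Leontief preferences: the optimum is at the kink where x/4 = y/1, i.e. y = (1/4)·x.
Budget: p_x·x + p_y·(1/4)·x = I, so (4·p_x + p_y)·x = 4·I.
Demand: x*(p_x,p_y,I) = 4·I/(4·p_x + p_y), y* = I/(4·p_x + p_y).
Here 4·39.36 + 5.5 = 162.94, giving x* = 0.491 and y* = 0.1227.
Expenditure on x: 39.36·0.491 = 19.3249; share = 0.9662.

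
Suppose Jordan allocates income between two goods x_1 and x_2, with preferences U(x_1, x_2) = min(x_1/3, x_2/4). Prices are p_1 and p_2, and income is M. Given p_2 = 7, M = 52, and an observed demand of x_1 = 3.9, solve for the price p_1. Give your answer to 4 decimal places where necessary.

With perfect complements, no substitution: consume in ratio x_1:x_2 = 3:4.
Budget: p_1·x_1 + p_2·(4/3)·x_1 = M, so (3·p_1 + 4·p_2)·x_1 = 3·M.
Demand: x_1*(p_1,p_2,M) = 3·M/(3·p_1 + 4·p_2), x_2* = 4·M/(3·p_1 + 4·p_2).
Set x_1* = 3.9 in the demand function and solve for p_1: p_1 = 4.

p_1 = 4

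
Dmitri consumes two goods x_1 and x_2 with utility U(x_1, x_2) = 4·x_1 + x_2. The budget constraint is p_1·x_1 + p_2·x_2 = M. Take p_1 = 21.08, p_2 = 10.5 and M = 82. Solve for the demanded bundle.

Perfect substitutes: compare marginal utility per dollar. 4/p_1 vs 1/p_2 → 0.1898 vs 0.0952.
x_1 gives more utility per dollar, so spend all income on x_1: x_1* = M/p_1, x_2* = 0.
Numerically: x_1* = 3.8899, x_2* = 0.

x_1* = 3.8899, x_2* = 0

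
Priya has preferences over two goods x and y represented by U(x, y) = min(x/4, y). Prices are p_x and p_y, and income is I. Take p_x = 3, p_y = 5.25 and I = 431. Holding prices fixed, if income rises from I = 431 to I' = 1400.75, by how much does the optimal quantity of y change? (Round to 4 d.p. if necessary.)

Δy* = 56.2174

With perfect complements, no substitution: consume in ratio x:y = 4:1.
Budget: p_x·x + p_y·(1/4)·x = I, so (4·p_x + p_y)·x = 4·I.
Demand: x*(p_x,p_y,I) = 4·I/(4·p_x + p_y), y* = I/(4·p_x + p_y).
Here 4·3 + 5.25 = 17.25, giving y* = 24.9855.
At I' = 1400.75: y* = 81.2029. Change: 81.2029 − 24.9855 = 56.2174.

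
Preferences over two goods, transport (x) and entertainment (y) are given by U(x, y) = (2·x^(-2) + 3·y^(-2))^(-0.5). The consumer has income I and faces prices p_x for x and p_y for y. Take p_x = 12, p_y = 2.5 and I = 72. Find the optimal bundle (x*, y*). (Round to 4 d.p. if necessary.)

With the ratio pinned down, the budget gives x* = I/(p_x + p_y·(y/x)) and y* = (y/x)·x*.
Numerically y/x = 1.930979, so x* = 72/(12 + 2.5·1.930979) = 4.2787 and y* = 1.930979·4.2787 = 8.2621.

x* = 4.2787, y* = 8.2621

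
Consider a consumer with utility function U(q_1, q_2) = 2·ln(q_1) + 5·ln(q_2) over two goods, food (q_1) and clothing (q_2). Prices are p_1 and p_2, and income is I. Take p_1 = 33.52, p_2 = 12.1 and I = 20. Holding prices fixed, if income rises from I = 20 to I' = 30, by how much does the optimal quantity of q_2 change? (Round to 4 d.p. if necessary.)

At p_1=33.52, p_2=12.1, I=20: q_2* = 5/7·20/12.1 = 1.1806.
At I' = 30: q_2* = 1.771. Change: 1.771 − 1.1806 = 0.5903.

Δq_2* = 0.5903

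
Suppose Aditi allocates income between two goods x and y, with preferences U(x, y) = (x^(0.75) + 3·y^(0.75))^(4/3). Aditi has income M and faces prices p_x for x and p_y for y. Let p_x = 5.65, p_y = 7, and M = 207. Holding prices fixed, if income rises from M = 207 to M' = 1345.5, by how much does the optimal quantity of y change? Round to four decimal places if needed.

MU_x ∝ x^(-0.25), MU_y ∝ 3·y^(-0.25), so MRS = (1/3)·(y/x)^(0.25) = p_x/p_y.
Solve for the ratio: y/x = [3·p_x/p_y]^(4).
With the ratio pinned down, the budget gives x* = M/(p_x + p_y·(y/x)) and y* = (y/x)·x*.
Numerically y/x = 34.378478, so x* = 207/(5.65 + 7·34.378478) = 0.8404 and y* = 34.378478·0.8404 = 28.8931.
At M' = 1345.5: y* = 187.805. Change: 187.805 − 28.8931 = 158.9119.

Δy* = 158.9119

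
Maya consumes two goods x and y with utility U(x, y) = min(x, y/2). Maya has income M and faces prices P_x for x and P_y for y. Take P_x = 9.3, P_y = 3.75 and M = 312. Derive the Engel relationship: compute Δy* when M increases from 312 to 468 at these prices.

Δy* = 18.5714

With perfect complements, no substitution: consume in ratio x:y = 1:2.
Budget: P_x·x + P_y·2·x = M, so (P_x + 2·P_y)·x = M.
Demand: x*(P_x,P_y,M) = M/(P_x + 2·P_y), y* = 2·M/(P_x + 2·P_y).
Here 9.3 + 2·3.75 = 16.8, giving y* = 37.1429.
At M' = 468: y* = 55.7143. Change: 55.7143 − 37.1429 = 18.5714.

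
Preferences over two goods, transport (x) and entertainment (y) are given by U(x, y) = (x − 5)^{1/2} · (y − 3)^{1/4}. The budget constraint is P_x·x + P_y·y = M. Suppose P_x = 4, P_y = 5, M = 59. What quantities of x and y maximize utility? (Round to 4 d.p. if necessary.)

Let x' = x−5, y' = y−3. MRS = 2·y'/x' = P_x/P_y.
Substituting into the budget: x* = 5 + 2/3·(M − 5·P_x − 3·P_y)/P_x, and y* = 3 + 1/3·(…)/P_y.
Discretionary income = 59 − 5·4 − 3·5 = 24; x* = 5 + 2/3·24/4 = 9; y* = 3 + 1/3·24/5 = 4.6.

x* = 9, y* = 4.6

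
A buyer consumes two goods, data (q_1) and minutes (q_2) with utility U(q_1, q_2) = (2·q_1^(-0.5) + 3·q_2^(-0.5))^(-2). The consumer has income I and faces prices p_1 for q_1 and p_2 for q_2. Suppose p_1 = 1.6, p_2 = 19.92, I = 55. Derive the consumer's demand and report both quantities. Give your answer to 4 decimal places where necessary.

q_1* = 8.5149, q_2* = 2.0771

MU_q_1 ∝ 2·q_1^(-1.5), MU_q_2 ∝ 3·q_2^(-1.5), so MRS = (2/3)·(q_2/q_1)^(1.5) = p_1/p_2.
Solve for the ratio: q_2/q_1 = [(3/2)·p_1/p_2]^(2/3).
With the ratio pinned down, the budget gives q_1* = I/(p_1 + p_2·(q_2/q_1)) and q_2* = (q_2/q_1)·q_1*.
Numerically q_2/q_1 = 0.243939, so q_1* = 55/(1.6 + 19.92·0.243939) = 8.5149 and q_2* = 0.243939·8.5149 = 2.0771.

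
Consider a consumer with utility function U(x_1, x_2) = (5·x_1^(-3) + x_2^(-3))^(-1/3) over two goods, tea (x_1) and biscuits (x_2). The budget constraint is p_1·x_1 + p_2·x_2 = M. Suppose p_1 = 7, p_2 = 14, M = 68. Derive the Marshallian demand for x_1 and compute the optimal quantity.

Numerically x_2/x_1 = 0.562341, so x_1* = 68/(7 + 14·0.562341) = 4.5721.

x_1* = 4.5721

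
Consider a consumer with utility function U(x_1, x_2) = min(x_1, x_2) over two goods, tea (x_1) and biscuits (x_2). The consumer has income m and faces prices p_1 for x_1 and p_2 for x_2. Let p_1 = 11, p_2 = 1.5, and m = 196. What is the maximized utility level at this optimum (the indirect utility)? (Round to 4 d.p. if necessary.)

V = 15.68

Demand: x_1*(p_1,p_2,m) = m/(p_1 + p_2), x_2* = m/(p_1 + p_2).
Here 11 + 1.5 = 12.5, giving x_1* = 15.68 and x_2* = 15.68.
Utility at the optimum: U(15.68, 15.68) = 15.68.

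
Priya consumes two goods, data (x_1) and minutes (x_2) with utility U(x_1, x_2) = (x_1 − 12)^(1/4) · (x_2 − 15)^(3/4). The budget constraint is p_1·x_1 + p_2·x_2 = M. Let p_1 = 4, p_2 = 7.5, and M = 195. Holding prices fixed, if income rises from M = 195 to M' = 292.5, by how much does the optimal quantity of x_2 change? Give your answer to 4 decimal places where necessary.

After buying the subsistence bundle (12, 15), a share 0.25 of the remaining income goes to x_1: x_1* = 12 + 0.25·(M − 12p_1 − 15p_2)/p_1.
Discretionary income = 195 − 12·4 − 15·7.5 = 34.5; x_2* = 15 + 0.75·34.5/7.5 = 18.45.
At M' = 292.5: x_2* = 28.2. Change: 28.2 − 18.45 = 9.75.

Δx_2* = 9.75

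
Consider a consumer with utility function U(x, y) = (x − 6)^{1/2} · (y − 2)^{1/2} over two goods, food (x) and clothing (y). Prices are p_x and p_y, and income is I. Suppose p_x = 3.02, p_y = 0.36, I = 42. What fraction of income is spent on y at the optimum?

This is Cobb-Douglas in (x−6, y−2): tangency gives 0.5·p_y·(y−2) = 0.5·p_x·(x−6).
After buying the subsistence bundle (6, 2), a share 0.5 of the remaining income goes to x: x* = 6 + 0.5·(I − 6p_x − 2p_y)/p_x.
Discretionary income = 42 − 6·3.02 − 2·0.36 = 23.16; x* = 6 + 0.5·23.16/3.02 = 9.8344; y* = 2 + 0.5·23.16/0.36 = 34.1667.
Expenditure on y: 0.36·34.1667 = 12.3; share = 0.2929.

share on y = 0.2929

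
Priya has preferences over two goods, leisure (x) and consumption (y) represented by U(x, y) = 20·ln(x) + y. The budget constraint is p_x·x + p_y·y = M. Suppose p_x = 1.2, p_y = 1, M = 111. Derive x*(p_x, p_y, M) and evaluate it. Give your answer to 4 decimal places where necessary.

x* = 16.6667

Set MRS = p_x/p_y: (20/x)/1 = p_x/p_y.
So x*(p_x,p_y) = 20·p_y/p_x, independent of income; and y* = (M − 20·p_y)/p_y.
At the given prices: x* = 20·1/1.2 = 16.6667.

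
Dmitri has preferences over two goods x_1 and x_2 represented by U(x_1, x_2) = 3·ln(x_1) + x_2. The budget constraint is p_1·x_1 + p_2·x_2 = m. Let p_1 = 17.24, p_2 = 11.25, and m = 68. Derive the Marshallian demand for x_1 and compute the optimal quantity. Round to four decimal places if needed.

x_1* = 1.9577

Set MRS = p_1/p_2: (3/x_1)/1 = p_1/p_2.
So x_1*(p_1,p_2) = 3·p_2/p_1, independent of income; and x_2* = (m − 3·p_2)/p_2.
At the given prices: x_1* = 3·11.25/17.24 = 1.9577.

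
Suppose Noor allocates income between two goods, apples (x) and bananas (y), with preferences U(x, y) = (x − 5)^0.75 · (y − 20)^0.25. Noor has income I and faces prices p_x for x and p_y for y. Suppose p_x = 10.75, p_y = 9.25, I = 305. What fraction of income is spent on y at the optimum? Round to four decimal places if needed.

Discretionary income = 305 − 5·10.75 − 20·9.25 = 66.25; x* = 5 + 0.75·66.25/10.75 = 9.6221; y* = 20 + 0.25·66.25/9.25 = 21.7905.
Expenditure on y: 9.25·21.7905 = 201.5625; share = 0.6609.

share on y = 0.6609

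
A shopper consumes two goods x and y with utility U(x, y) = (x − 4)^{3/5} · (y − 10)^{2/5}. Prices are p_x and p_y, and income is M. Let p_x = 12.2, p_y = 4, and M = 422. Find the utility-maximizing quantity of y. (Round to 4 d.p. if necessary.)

Let x' = x−4, y' = y−10. MRS = (3/2)·y'/x' = p_x/p_y.
After buying the subsistence bundle (4, 10), a share 0.6 of the remaining income goes to x: x* = 4 + 0.6·(M − 4p_x − 10p_y)/p_x.
Discretionary income = 422 − 4·12.2 − 10·4 = 333.2; y* = 10 + 0.4·333.2/4 = 43.32.

y* = 43.32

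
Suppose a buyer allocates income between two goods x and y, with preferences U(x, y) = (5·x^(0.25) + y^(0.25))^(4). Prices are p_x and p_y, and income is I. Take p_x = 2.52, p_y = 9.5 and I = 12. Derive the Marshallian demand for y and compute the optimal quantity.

y* = 0.0883

MU_x ∝ 5·x^(-0.75), MU_y ∝ y^(-0.75), so MRS = 5·(y/x)^(0.75) = p_x/p_y.
Solve for the ratio: y/x = [(1/5)·p_x/p_y]^(4/3).
With the ratio pinned down, the budget gives x* = I/(p_x + p_y·(y/x)) and y* = (y/x)·x*.
Numerically y/x = 0.019935, so x* = 12/(2.52 + 9.5·0.019935) = 4.4291 and y* = 0.019935·4.4291 = 0.0883.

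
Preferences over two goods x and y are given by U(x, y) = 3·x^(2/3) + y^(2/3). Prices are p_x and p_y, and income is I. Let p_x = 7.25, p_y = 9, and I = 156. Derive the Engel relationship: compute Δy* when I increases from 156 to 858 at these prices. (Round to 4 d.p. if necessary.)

Δy* = 1.8307

With the ratio pinned down, the budget gives x* = I/(p_x + p_y·(y/x)) and y* = (y/x)·x*.
Numerically y/x = 0.019361, so x* = 156/(7.25 + 9·0.019361) = 21.0122 and y* = 0.019361·21.0122 = 0.4068.
At I' = 858: y* = 2.2375. Change: 2.2375 − 0.4068 = 1.8307.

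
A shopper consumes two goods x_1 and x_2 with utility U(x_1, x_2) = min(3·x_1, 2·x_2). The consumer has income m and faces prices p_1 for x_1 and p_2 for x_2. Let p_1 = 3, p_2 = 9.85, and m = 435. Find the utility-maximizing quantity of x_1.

x_1* = 24.4726

Leontief preferences: the optimum is at the kink where x_1/2 = x_2/3, i.e. x_2 = (3/2)·x_1.
Budget: p_1·x_1 + p_2·(3/2)·x_1 = m, so (2·p_1 + 3·p_2)·x_1 = 2·m.
Demand: x_1*(p_1,p_2,m) = 2·m/(2·p_1 + 3·p_2), x_2* = 3·m/(2·p_1 + 3·p_2).
Here 2·3 + 3·9.85 = 35.55, giving x_1* = 24.4726.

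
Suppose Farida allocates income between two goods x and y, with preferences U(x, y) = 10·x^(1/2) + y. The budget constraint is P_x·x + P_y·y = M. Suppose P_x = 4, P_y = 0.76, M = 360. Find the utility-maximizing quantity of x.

x* = 0.9025

Utility is quasi-linear in y; the FOC for x is 5/√x = P_x/P_y.
Solve: √x = 5·P_y/P_x, so x*(P_x,P_y) = (5·P_y/P_x)², and y* = (M − P_x·x*)/P_y.
Plugging in: x* = (5·0.76/4)² = 0.9025.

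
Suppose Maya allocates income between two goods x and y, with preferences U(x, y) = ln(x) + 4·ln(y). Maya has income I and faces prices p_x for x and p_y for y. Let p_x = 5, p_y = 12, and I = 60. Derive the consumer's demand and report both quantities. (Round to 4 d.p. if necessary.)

x* = 2.4, y* = 4

Demand: x*(p_x,p_y,I) = 0.2·I/p_x and y* = 0.8·I/p_y.
At p_x=5, p_y=12, I=60: x* = 0.2·60/5 = 2.4, y* = 4.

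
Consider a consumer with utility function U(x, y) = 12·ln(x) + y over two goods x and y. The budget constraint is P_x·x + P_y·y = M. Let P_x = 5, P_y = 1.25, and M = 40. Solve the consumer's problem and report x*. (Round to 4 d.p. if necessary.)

x* = 3

At the given prices: x* = 12·1.25/5 = 3.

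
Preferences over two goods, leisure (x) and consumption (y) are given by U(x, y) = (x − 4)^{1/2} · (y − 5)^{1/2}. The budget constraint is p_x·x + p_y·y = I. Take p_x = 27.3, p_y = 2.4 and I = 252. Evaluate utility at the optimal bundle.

This is Cobb-Douglas in (x−4, y−5): tangency gives 0.5·p_y·(y−5) = 0.5·p_x·(x−4).
After buying the subsistence bundle (4, 5), a share 0.5 of the remaining income goes to x: x* = 4 + 0.5·(I − 4p_x − 5p_y)/p_x.
Discretionary income = 252 − 4·27.3 − 5·2.4 = 130.8; x* = 4 + 0.5·130.8/27.3 = 6.3956; y* = 5 + 0.5·130.8/2.4 = 32.25.
Utility at the optimum: U(6.3956, 32.25) = 8.0796.

V = 8.0796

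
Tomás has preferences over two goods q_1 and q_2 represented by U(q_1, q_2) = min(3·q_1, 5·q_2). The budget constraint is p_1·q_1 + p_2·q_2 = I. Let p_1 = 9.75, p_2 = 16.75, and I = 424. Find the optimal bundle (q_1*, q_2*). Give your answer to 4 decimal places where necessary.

Demand: q_1*(p_1,p_2,I) = 5·I/(5·p_1 + 3·p_2), q_2* = 3·I/(5·p_1 + 3·p_2).
Here 5·9.75 + 3·16.75 = 99, giving q_1* = 21.4141 and q_2* = 12.8485.

q_1* = 21.4141, q_2* = 12.8485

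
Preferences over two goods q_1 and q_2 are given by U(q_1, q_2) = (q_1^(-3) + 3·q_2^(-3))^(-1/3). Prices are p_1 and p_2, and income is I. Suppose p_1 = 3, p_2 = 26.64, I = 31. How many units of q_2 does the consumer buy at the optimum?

Numerically q_2/q_1 = 0.76239, so q_1* = 31/(3 + 26.64·0.76239) = 1.3299 and q_2* = 0.76239·1.3299 = 1.0139.

q_2* = 1.0139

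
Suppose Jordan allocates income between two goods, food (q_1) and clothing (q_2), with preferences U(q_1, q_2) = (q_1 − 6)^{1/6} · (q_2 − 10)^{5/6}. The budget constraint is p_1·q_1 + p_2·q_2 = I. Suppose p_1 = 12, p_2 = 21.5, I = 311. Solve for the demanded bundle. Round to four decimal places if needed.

q_1* = 6.3333, q_2* = 10.9302

Substituting into the budget: q_1* = 6 + 1/6·(I − 6·p_1 − 10·p_2)/p_1, and q_2* = 10 + 5/6·(…)/p_2.
Discretionary income = 311 − 6·12 − 10·21.5 = 24; q_1* = 6 + 1/6·24/12 = 6.3333; q_2* = 10 + 5/6·24/21.5 = 10.9302.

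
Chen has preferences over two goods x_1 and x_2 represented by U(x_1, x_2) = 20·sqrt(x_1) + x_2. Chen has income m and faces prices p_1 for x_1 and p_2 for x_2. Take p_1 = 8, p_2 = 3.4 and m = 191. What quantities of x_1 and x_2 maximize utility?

x_1* = 18.0625, x_2* = 13.6765

MU_x_1 = 10/√x_1, MU_x_2 = 1. Tangency: 10/√x_1 = p_1/p_2.
Solve: √x_1 = 10·p_2/p_1, so x_1*(p_1,p_2) = (10·p_2/p_1)², and x_2* = (m − p_1·x_1*)/p_2.
Plugging in: x_1* = (10·3.4/8)² = 18.0625, x_2* = 13.6765.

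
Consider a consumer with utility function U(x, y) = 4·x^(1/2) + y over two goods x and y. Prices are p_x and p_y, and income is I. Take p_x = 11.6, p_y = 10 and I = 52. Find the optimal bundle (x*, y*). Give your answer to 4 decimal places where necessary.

x* = 2.9727, y* = 1.7517

Solve: √x = 2·p_y/p_x, so x*(p_x,p_y) = (2·p_y/p_x)², and y* = (I − p_x·x*)/p_y.
Plugging in: x* = (2·10/11.6)² = 2.9727, y* = 1.7517.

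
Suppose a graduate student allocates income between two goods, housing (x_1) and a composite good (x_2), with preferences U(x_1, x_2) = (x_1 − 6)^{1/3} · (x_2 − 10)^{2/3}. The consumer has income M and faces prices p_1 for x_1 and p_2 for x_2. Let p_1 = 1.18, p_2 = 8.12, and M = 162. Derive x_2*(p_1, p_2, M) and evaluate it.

This is Cobb-Douglas in (x_1−6, x_2−10): tangency gives 1/3·p_2·(x_2−10) = 2/3·p_1·(x_1−6).
Substituting into the budget: x_1* = 6 + 1/3·(M − 6·p_1 − 10·p_2)/p_1, and x_2* = 10 + 2/3·(…)/p_2.
Discretionary income = 162 − 6·1.18 − 10·8.12 = 73.72; x_2* = 10 + 2/3·73.72/8.12 = 16.0525.

x_2* = 16.0525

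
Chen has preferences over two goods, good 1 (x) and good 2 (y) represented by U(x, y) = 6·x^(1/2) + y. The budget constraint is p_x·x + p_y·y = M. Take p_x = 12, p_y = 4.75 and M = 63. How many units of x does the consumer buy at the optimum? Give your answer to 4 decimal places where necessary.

x* = 1.4102

Solve: √x = 3·p_y/p_x, so x*(p_x,p_y) = (3·p_y/p_x)², and y* = (M − p_x·x*)/p_y.
Plugging in: x* = (3·4.75/12)² = 1.4102.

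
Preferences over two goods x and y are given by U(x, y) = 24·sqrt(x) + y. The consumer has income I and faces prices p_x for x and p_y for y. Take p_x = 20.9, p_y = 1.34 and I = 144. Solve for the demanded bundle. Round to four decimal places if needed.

x* = 0.5919, y* = 98.2302

Utility is quasi-linear in y; the FOC for x is 12/√x = p_x/p_y.
Thus x* = (12·p_y/p_x)² — independent of I — with the rest of income spent on y.
Plugging in: x* = (12·1.34/20.9)² = 0.5919, y* = 98.2302.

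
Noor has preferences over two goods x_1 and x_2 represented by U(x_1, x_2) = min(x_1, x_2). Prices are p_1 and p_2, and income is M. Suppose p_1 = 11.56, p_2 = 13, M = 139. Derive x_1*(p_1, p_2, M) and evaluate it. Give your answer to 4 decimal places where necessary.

x_1* = 5.6596

Demand: x_1*(p_1,p_2,M) = M/(p_1 + p_2), x_2* = M/(p_1 + p_2).
Here 11.56 + 13 = 24.56, giving x_1* = 5.6596.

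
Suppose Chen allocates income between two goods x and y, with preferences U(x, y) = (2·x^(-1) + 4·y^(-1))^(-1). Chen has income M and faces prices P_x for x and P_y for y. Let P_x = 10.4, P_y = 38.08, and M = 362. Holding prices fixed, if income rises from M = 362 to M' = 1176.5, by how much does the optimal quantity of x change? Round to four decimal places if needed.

Δx* = 21.1319

MU_x ∝ 2·x^(-2), MU_y ∝ 4·y^(-2), so MRS = (1/2)·(y/x)^(2) = P_x/P_y.
Solve for the ratio: y/x = [2·P_x/P_y]^(0.5).
With the ratio pinned down, the budget gives x* = M/(P_x + P_y·(y/x)) and y* = (y/x)·x*.
Numerically y/x = 0.739066, so x* = 362/(10.4 + 38.08·0.739066) = 9.392.
At M' = 1176.5: x* = 30.5238. Change: 30.5238 − 9.392 = 21.1319.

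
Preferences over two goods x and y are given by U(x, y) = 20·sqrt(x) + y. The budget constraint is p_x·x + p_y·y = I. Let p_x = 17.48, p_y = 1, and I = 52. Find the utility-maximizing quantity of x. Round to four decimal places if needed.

x* = 0.3273

Utility is quasi-linear in y; the FOC for x is 10/√x = p_x/p_y.
Solve: √x = 10·p_y/p_x, so x*(p_x,p_y) = (10·p_y/p_x)², and y* = (I − p_x·x*)/p_y.
Plugging in: x* = (10·1/17.48)² = 0.3273.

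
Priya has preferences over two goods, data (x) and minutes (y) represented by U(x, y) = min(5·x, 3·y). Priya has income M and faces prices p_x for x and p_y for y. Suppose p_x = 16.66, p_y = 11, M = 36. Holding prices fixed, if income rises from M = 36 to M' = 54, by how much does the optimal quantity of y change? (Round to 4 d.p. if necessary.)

Δy* = 0.8573

Here 3·16.66 + 5·11 = 104.98, giving y* = 1.7146.
At M' = 54: y* = 2.5719. Change: 2.5719 − 1.7146 = 0.8573.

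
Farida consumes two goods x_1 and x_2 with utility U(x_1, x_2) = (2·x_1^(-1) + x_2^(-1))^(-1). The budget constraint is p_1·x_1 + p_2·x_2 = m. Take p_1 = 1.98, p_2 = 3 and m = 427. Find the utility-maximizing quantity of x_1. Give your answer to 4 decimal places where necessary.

x_1* = 115.3004

From the CES first-order condition, 2·(x_2/x_1)^(2) = p_1/p_2.
Hence x_2/x_1 = ((1/2)·p_1/p_2)^(1/(2)), i.e. raised to the 0.5 power.
With the ratio pinned down, the budget gives x_1* = m/(p_1 + p_2·(x_2/x_1)) and x_2* = (x_2/x_1)·x_1*.
Numerically x_2/x_1 = 0.574456, so x_1* = 427/(1.98 + 3·0.574456) = 115.3004.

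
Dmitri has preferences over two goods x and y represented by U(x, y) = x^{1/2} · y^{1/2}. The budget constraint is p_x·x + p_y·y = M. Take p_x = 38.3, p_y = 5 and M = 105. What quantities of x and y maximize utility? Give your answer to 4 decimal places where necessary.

The MRS is y/x. Set MRS = p_x/p_y.
Rearranging, p_y·y = p_x·x. Substituting into the budget gives p_x·x·(1 + 1) = M.
Demand: x*(p_x,p_y,M) = 0.5·M/p_x and y* = 0.5·M/p_y.
At p_x=38.3, p_y=5, M=105: x* = 0.5·105/38.3 = 1.3708, y* = 10.5.

x* = 1.3708, y* = 10.5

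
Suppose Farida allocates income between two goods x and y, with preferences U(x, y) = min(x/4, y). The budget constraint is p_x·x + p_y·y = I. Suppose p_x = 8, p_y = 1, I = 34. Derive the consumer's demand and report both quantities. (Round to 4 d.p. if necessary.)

Leontief preferences: the optimum is at the kink where x/4 = y/1, i.e. y = (1/4)·x.
Budget: p_x·x + p_y·(1/4)·x = I, so (4·p_x + p_y)·x = 4·I.
Demand: x*(p_x,p_y,I) = 4·I/(4·p_x + p_y), y* = I/(4·p_x + p_y).
Here 4·8 + 1 = 33, giving x* = 4.1212 and y* = 1.0303.

x* = 4.1212, y* = 1.0303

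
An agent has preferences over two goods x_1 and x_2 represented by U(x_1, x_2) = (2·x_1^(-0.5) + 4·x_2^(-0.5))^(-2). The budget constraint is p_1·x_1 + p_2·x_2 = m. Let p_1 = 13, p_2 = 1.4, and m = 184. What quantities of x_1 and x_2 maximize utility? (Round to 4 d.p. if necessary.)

Substitute x_2 = (x_2/x_1)·x_1 into the budget: x_1* = m/(p_1 + p_2·(x_2/x_1)).
Numerically x_2/x_1 = 7.012888, so x_1* = 184/(13 + 1.4·7.012888) = 8.0638 and x_2* = 7.012888·8.0638 = 56.5505.

x_1* = 8.0638, x_2* = 56.5505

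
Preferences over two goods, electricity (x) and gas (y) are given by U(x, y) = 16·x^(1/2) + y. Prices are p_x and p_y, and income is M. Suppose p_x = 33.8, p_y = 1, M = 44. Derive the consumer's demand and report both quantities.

Utility is quasi-linear in y; the FOC for x is 8/√x = p_x/p_y.
Solve: √x = 8·p_y/p_x, so x*(p_x,p_y) = (8·p_y/p_x)², and y* = (M − p_x·x*)/p_y.
Plugging in: x* = (8·1/33.8)² = 0.056, y* = 42.1065.

x* = 0.056, y* = 42.1065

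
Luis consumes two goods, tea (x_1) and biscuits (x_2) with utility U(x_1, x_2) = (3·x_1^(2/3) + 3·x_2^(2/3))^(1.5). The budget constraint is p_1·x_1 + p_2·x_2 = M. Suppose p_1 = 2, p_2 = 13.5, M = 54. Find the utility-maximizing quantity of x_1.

MU_x_1 ∝ 3·x_1^(-1/3), MU_x_2 ∝ 3·x_2^(-1/3), so MRS = (x_2/x_1)^(1/3) = p_1/p_2.
Hence x_2/x_1 = (p_1/p_2)^(1/(1/3)), i.e. raised to the 3 power.
With the ratio pinned down, the budget gives x_1* = M/(p_1 + p_2·(x_2/x_1)) and x_2* = (x_2/x_1)·x_1*.
Numerically x_2/x_1 = 0.003252, so x_1* = 54/(2 + 13.5·0.003252) = 26.4201.

x_1* = 26.4201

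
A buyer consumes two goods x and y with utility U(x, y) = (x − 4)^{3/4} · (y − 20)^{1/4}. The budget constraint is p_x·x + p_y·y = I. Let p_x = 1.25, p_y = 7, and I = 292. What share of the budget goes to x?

share on x = 0.3947

Discretionary income = 292 − 4·1.25 − 20·7 = 147; x* = 4 + 0.75·147/1.25 = 92.2; y* = 20 + 0.25·147/7 = 25.25.
Expenditure on x: 1.25·92.2 = 115.25; share = 0.3947.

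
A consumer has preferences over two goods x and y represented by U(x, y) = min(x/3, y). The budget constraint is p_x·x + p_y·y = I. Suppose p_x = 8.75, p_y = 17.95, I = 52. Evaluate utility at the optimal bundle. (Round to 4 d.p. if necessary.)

V = 1.1765

With perfect complements, no substitution: consume in ratio x:y = 3:1.
Budget: p_x·x + p_y·(1/3)·x = I, so (3·p_x + p_y)·x = 3·I.
Demand: x*(p_x,p_y,I) = 3·I/(3·p_x + p_y), y* = I/(3·p_x + p_y).
Here 3·8.75 + 17.95 = 44.2, giving x* = 3.5294 and y* = 1.1765.
Utility at the optimum: U(3.5294, 1.1765) = 1.1765.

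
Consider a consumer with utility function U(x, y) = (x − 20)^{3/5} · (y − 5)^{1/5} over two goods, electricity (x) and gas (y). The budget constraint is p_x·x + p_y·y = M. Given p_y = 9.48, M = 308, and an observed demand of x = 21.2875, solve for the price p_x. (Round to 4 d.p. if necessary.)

Let x' = x−20, y' = y−5. MRS = 3·y'/x' = p_x/p_y.
Substituting into the budget: x* = 20 + 0.75·(M − 20·p_x − 5·p_y)/p_x, and y* = 5 + 0.25·(…)/p_y.
Set x* = 21.2875 in the demand function and solve for p_x: p_x = 12.

p_x = 12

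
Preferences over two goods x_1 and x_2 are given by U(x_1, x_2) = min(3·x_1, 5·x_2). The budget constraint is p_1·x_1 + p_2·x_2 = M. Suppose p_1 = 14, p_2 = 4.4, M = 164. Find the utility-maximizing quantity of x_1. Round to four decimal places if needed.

x_1* = 9.8558

With perfect complements, no substitution: consume in ratio x_1:x_2 = 5:3.
Budget: p_1·x_1 + p_2·(3/5)·x_1 = M, so (5·p_1 + 3·p_2)·x_1 = 5·M.
Demand: x_1*(p_1,p_2,M) = 5·M/(5·p_1 + 3·p_2), x_2* = 3·M/(5·p_1 + 3·p_2).
Here 5·14 + 3·4.4 = 83.2, giving x_1* = 9.8558.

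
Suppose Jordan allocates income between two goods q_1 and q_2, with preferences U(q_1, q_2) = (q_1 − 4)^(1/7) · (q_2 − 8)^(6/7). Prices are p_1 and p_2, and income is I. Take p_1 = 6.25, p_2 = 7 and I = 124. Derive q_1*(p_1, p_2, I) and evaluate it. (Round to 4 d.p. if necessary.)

q_1* = 4.9829

MRS = (1/6)·(q_2−8)/(q_1−4). Tangency with p_1/p_2 gives q_2−8 = 6·(p_1/p_2)·(q_1−4).
Substituting into the budget: q_1* = 4 + 1/7·(I − 4·p_1 − 8·p_2)/p_1, and q_2* = 8 + 6/7·(…)/p_2.
Discretionary income = 124 − 4·6.25 − 8·7 = 43; q_1* = 4 + 1/7·43/6.25 = 4.9829.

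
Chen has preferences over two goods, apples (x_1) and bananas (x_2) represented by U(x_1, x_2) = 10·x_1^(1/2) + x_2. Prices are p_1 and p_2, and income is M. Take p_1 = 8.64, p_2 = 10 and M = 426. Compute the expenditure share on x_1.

Solve: √x_1 = 5·p_2/p_1, so x_1*(p_1,p_2) = (5·p_2/p_1)², and x_2* = (M − p_1·x_1*)/p_2.
Plugging in: x_1* = (5·10/8.64)² = 33.4898, x_2* = 13.6648.
Expenditure on x_1: 8.64·33.4898 = 289.3519; share = 0.6792.

share on x_1 = 0.6792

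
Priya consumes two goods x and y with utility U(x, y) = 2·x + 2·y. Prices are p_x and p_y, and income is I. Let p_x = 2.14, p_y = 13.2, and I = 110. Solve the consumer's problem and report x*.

x* = 51.4019

Linear utility — the consumer picks whichever good has higher MU/price: 2/2.14 = 0.9346 vs 2/13.2 = 0.1515.
x gives more utility per dollar, so spend all income on x: x* = I/p_x, y* = 0.
Numerically: x* = 51.4019, y* = 0.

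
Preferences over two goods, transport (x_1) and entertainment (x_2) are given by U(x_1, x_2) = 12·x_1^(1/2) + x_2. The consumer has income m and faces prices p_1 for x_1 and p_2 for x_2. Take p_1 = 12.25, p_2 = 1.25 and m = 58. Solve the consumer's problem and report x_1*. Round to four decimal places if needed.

x_1* = 0.3748

Utility is quasi-linear in x_2; the FOC for x_1 is 6/√x_1 = p_1/p_2.
Thus x_1* = (6·p_2/p_1)² — independent of m — with the rest of income spent on x_2.
Plugging in: x_1* = (6·1.25/12.25)² = 0.3748.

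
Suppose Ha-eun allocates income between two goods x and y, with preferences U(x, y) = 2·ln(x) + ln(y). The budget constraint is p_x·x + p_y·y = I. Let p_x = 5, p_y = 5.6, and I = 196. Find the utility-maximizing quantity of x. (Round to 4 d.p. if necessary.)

x* = 26.1333

Tangency: MRS = 2·y/x = p_x/p_y.
Rearranging, p_y·y = (1/2)·p_x·x. Substituting into the budget gives p_x·x·(1 + (1/2)) = I.
Demand: x*(p_x,p_y,I) = 2/3·I/p_x and y* = 1/3·I/p_y.
At p_x=5, p_y=5.6, I=196: x* = 2/3·196/5 = 26.1333.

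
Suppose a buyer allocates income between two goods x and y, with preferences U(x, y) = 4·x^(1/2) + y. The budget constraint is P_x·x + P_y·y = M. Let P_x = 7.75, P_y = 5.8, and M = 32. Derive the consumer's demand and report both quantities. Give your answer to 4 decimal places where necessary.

Utility is quasi-linear in y; the FOC for x is 2/√x = P_x/P_y.
Thus x* = (2·P_y/P_x)² — independent of M — with the rest of income spent on y.
Plugging in: x* = (2·5.8/7.75)² = 2.2403, y* = 2.5237.

x* = 2.2403, y* = 2.5237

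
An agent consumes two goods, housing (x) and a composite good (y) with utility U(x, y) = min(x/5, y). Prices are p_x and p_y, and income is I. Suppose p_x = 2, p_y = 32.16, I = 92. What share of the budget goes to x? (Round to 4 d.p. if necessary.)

share on x = 0.2372

With perfect complements, no substitution: consume in ratio x:y = 5:1.
Budget: p_x·x + p_y·(1/5)·x = I, so (5·p_x + p_y)·x = 5·I.
Demand: x*(p_x,p_y,I) = 5·I/(5·p_x + p_y), y* = I/(5·p_x + p_y).
Here 5·2 + 32.16 = 42.16, giving x* = 10.9108 and y* = 2.1822.
Expenditure on x: 2·10.9108 = 21.8216; share = 0.2372.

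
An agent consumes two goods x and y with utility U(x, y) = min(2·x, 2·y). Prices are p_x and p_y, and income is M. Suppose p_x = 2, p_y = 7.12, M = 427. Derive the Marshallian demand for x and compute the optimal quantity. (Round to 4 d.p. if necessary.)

Leontief preferences: the optimum is at the kink where x/2 = y/2, i.e. y = x.
Budget: p_x·x + p_y·x = M, so (2·p_x + 2·p_y)·x = 2·M.
Demand: x*(p_x,p_y,M) = 2·M/(2·p_x + 2·p_y), y* = 2·M/(2·p_x + 2·p_y).
Here 2·2 + 2·7.12 = 18.24, giving x* = 46.8202.

x* = 46.8202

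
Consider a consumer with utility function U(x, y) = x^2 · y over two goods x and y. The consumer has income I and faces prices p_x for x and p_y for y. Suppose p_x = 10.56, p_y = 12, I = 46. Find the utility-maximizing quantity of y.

MU_x/MU_y = (2·y)/(x); tangency sets this equal to p_x/p_y.
Rearranging, p_y·y = (1/2)·p_x·x. Substituting into the budget gives p_x·x·(1 + (1/2)) = I.
Demand: x*(p_x,p_y,I) = 2/3·I/p_x and y* = 1/3·I/p_y.
At p_x=10.56, p_y=12, I=46: y* = 1/3·46/12 = 1.2778.

y* = 1.2778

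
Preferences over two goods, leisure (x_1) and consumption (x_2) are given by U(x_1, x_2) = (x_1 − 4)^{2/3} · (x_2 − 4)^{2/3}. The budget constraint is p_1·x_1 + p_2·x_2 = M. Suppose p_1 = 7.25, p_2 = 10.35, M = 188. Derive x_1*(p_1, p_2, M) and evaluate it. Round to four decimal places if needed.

x_1* = 12.1103

Substituting into the budget: x_1* = 4 + 0.5·(M − 4·p_1 − 4·p_2)/p_1, and x_2* = 4 + 0.5·(…)/p_2.
Discretionary income = 188 − 4·7.25 − 4·10.35 = 117.6; x_1* = 4 + 0.5·117.6/7.25 = 12.1103.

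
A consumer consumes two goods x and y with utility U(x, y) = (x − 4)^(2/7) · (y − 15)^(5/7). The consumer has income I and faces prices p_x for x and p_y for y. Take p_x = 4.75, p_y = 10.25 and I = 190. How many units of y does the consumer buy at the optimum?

Let x' = x−4, y' = y−15. MRS = (2/5)·y'/x' = p_x/p_y.
After buying the subsistence bundle (4, 15), a share 2/7 of the remaining income goes to x: x* = 4 + 2/7·(I − 4p_x − 15p_y)/p_x.
Discretionary income = 190 − 4·4.75 − 15·10.25 = 17.25; y* = 15 + 5/7·17.25/10.25 = 16.2021.

y* = 16.2021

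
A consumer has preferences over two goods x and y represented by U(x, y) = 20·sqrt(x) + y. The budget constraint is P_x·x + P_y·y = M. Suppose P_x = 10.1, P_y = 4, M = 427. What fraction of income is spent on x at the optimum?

Set MRS = P_x/P_y: 10·x^(−1/2) = P_x/P_y.
Thus x* = (10·P_y/P_x)² — independent of M — with the rest of income spent on y.
Plugging in: x* = (10·4/10.1)² = 15.6847, y* = 67.146.
Expenditure on x: 10.1·15.6847 = 158.4158; share = 0.371.

share on x = 0.371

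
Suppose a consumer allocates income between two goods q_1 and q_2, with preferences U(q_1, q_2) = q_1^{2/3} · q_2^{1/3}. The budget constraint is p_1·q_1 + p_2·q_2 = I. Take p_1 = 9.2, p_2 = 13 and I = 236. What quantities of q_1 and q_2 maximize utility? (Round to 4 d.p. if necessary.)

q_1* = 17.1014, q_2* = 6.0513

The MRS is 2·q_2/q_1. Set MRS = p_1/p_2.
So 2/3·p_2·q_2 = 1/3·p_1·q_1; combined with the budget, a share 2/3 of income goes to q_1.
Demand: q_1*(p_1,p_2,I) = 2/3·I/p_1 and q_2* = 1/3·I/p_2.
At p_1=9.2, p_2=13, I=236: q_1* = 2/3·236/9.2 = 17.1014, q_2* = 6.0513.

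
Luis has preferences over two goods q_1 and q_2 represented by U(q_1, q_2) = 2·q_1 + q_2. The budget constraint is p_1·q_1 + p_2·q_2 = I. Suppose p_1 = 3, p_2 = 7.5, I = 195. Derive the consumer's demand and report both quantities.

Linear utility — the consumer picks whichever good has higher MU/price: 2/3 = 0.6667 vs 1/7.5 = 0.1333.
q_1 gives more utility per dollar, so spend all income on q_1: q_1* = I/p_1, q_2* = 0.
Numerically: q_1* = 65, q_2* = 0.

q_1* = 65, q_2* = 0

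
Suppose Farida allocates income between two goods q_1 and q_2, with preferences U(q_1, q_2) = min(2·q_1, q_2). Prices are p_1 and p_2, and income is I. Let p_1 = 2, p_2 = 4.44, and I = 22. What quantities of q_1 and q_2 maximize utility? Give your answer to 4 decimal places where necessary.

q_1* = 2.0221, q_2* = 4.0441

With perfect complements, no substitution: consume in ratio q_1:q_2 = 1:2.
Budget: p_1·q_1 + p_2·2·q_1 = I, so (p_1 + 2·p_2)·q_1 = I.
Demand: q_1*(p_1,p_2,I) = I/(p_1 + 2·p_2), q_2* = 2·I/(p_1 + 2·p_2).
Here 2 + 2·4.44 = 10.88, giving q_1* = 2.0221 and q_2* = 4.0441.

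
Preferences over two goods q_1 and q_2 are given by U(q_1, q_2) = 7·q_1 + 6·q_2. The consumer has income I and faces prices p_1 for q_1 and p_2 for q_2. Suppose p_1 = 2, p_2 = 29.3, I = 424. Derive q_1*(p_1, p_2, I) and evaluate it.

q_1* = 212

Perfect substitutes: compare marginal utility per dollar. 7/p_1 vs 6/p_2 → 3.5 vs 0.2048.
q_1 gives more utility per dollar, so spend all income on q_1: q_1* = I/p_1, q_2* = 0.
Numerically: q_1* = 212, q_2* = 0.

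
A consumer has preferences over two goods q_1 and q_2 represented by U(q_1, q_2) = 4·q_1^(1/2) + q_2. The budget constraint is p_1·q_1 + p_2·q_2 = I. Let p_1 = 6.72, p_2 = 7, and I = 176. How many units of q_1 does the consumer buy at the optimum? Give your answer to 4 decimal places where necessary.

MU_q_1 = 2/√q_1, MU_q_2 = 1. Tangency: 2/√q_1 = p_1/p_2.
Thus q_1* = (2·p_2/p_1)² — independent of I — with the rest of income spent on q_2.
Plugging in: q_1* = (2·7/6.72)² = 4.3403.

q_1* = 4.3403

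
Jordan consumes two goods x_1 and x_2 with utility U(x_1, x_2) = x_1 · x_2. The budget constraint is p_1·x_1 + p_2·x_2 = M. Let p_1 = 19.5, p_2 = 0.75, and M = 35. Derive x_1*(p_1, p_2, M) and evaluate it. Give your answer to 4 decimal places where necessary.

x_1* = 0.8974

Demand: x_1*(p_1,p_2,M) = 0.5·M/p_1 and x_2* = 0.5·M/p_2.
At p_1=19.5, p_2=0.75, M=35: x_1* = 0.5·35/19.5 = 0.8974.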